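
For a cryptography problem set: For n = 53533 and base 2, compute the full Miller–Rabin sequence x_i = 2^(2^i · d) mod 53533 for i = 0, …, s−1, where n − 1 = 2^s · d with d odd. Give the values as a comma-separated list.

n − 1 = 53532 = 2^2 · 13383, so s = 2 and d = 13383.
x_0 = 2^13383 mod 53533 = 44515.
x_1 = 44515^2 mod 53533 = 7697.

44515, 7697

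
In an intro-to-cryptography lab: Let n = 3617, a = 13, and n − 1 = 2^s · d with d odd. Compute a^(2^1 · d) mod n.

3616

n − 1 = 3616 = 2^5 · 113, so s = 5 and d = 113.
x_0 = 13^113 mod 3617 = 1234.
x_1 = 1234^2 mod 3617 = 3616.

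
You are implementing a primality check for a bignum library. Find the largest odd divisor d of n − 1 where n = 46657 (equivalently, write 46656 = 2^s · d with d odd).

Halving: 46656 → 23328 → 11664 → 5832 → 2916 → 1458 → 729; 729 is odd.
So 46656 = 2^6 · 729.

729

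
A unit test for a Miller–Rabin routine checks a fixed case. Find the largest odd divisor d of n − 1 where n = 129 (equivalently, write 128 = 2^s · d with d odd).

1

Halving: 128 → 64 → 32 → 16 → 8 → 4 → 2 → 1; 1 is odd.
So 128 = 2^7 · 1.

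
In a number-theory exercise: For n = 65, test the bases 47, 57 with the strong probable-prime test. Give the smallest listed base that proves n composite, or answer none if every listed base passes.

none

n − 1 = 64 = 2^6 · 1, so s = 6 and d = 1.
Base 47: x_0 = 47^1 mod 65 = 47. x_0 is neither 1 nor 64, so continue squaring. x_1 = 47^2 mod 65 = 64. x_1 ≡ −1, so 47 is not a witness.
Base 57: x_0 = 57^1 mod 65 = 57. x_0 is neither 1 nor 64, so continue squaring. x_1 = 57^2 mod 65 = 64. x_1 ≡ −1, so 57 is not a witness.
No listed base is a witness for 65.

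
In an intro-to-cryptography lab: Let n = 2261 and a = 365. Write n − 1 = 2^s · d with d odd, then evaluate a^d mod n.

519

n − 1 = 2260 = 2^2 · 565, so s = 2 and d = 565.
365^565 mod 2261 = 519.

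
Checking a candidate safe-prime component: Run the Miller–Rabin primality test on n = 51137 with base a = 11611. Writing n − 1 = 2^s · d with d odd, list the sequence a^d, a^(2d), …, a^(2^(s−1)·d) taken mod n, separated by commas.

43322, 16647, 11206, 33101, 14839, 51136

n − 1 = 51136 = 2^6 · 799, so s = 6 and d = 799.
x_0 = 11611^799 mod 51137 = 43322.
x_1 = 43322^2 mod 51137 = 16647.
x_2 = 16647^2 mod 51137 = 11206.
x_3 = 11206^2 mod 51137 = 33101.
x_4 = 33101^2 mod 51137 = 14839.
x_5 = 14839^2 mod 51137 = 51136.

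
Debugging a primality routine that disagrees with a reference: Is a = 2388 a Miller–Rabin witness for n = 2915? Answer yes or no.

n − 1 = 2914 = 2^1 · 1457, so s = 1 and d = 1457.
x_0 = 2388^1457 mod 2915 = 2388.
x_0 ∉ {1, 2914} and s = 1, so 2388 is a Miller–Rabin witness and 2915 is composite.

yes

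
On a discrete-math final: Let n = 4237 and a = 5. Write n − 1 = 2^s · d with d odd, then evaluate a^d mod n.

n − 1 = 4236 = 2^2 · 1059, so s = 2 and d = 1059.
5^1059 mod 4237 = 3313.

3313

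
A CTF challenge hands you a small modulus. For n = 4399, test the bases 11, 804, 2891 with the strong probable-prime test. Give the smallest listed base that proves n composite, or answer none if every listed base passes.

11

n − 1 = 4398 = 2^1 · 2199, so s = 1 and d = 2199.
Base 11: x_0 = 11^2199 mod 4399 = 2476. x_0 ∉ {1, 4398} and s = 1, so 11 is a Miller–Rabin witness and 4399 is composite.
Base 804: x_0 = 804^2199 mod 4399 = 3629. x_0 ∉ {1, 4398} and s = 1, so 804 is a Miller–Rabin witness and 4399 is composite.
Base 2891: x_0 = 2891^2199 mod 4399 = 3134. x_0 ∉ {1, 4398} and s = 1, so 2891 is a Miller–Rabin witness and 4399 is composite.
The smallest witness among the given bases is 11.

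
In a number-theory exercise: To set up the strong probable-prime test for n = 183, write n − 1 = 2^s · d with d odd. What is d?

Halving: 182 → 91; 91 is odd.
So 182 = 2^1 · 91.

91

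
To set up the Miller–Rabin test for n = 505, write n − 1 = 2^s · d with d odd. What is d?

Halving: 504 → 252 → 126 → 63; 63 is odd.
So 504 = 2^3 · 63.

63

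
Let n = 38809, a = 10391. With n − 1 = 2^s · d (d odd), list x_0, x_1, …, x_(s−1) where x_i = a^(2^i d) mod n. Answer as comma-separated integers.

n − 1 = 38808 = 2^3 · 4851, so s = 3 and d = 4851.
x_0 = 10391^4851 mod 38809 = 34292.
x_1 = 34292^2 mod 38809 = 28564.
x_2 = 28564^2 mod 38809 = 20489.

34292, 28564, 20489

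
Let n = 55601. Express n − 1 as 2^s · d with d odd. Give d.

Halving: 55600 → 27800 → 13900 → 6950 → 3475; 3475 is odd.
So 55600 = 2^4 · 3475.

3475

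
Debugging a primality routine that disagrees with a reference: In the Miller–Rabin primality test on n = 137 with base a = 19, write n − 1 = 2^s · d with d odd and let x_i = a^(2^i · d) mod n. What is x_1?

136

n − 1 = 136 = 2^3 · 17, so s = 3 and d = 17.
Repeated squaring mod 137: 19^1 ≡ 19, 19^2 ≡ 87, 19^4 ≡ 34, 19^8 ≡ 60, 19^16 ≡ 38.
17 = 16 + 1, so 19^17 ≡ 38·19 ≡ 37 (mod 137).
x_0 = 37.
x_1 = 37^2 mod 137 = 136.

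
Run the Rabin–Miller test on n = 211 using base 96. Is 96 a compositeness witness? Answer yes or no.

no

n − 1 = 210 = 2^1 · 105, so s = 1 and d = 105.
x_0 = 96^105 mod 211 = 1.
x_0 = 1, so 96 is not a witness.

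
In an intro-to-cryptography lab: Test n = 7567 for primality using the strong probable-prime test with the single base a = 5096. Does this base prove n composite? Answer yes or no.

n − 1 = 7566 = 2^1 · 3783, so s = 1 and d = 3783.
Repeated squaring mod 7567: 5096^1 ≡ 5096, 5096^2 ≡ 6839, 5096^4 ≡ 294, 5096^8 ≡ 3199, 5096^16 ≡ 3017, 5096^32 ≡ 6755, 5096^64 ≡ 1015, 5096^128 ≡ 1113, 5096^256 ≡ 5348, 5096^512 ≡ 5411, 5096^1024 ≡ 2198, 5096^2048 ≡ 3458.
3783 = 2048 + 1024 + 512 + 128 + 64 + 4 + 2 + 1, so 5096^3783 ≡ 3458·2198·5411·1113·1015·294·6839·5096 ≡ 3696 (mod 7567).
x_0 = 5096^3783 mod 7567 = 3696.
x_0 ∉ {1, 7566} and s = 1, so 5096 is a Miller–Rabin witness and 7567 is composite.

yes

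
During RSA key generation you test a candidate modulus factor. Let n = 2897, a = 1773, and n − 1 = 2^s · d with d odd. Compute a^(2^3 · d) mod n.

2896

n − 1 = 2896 = 2^4 · 181, so s = 4 and d = 181.
x_0 = 1773^181 mod 2897 = 2516.
x_1 = 2516^2 mod 2897 = 311.
x_2 = 311^2 mod 2897 = 1120.
x_3 = 1120^2 mod 2897 = 2896.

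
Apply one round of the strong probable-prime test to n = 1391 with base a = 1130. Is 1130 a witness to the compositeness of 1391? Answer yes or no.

yes

n − 1 = 1390 = 2^1 · 695, so s = 1 and d = 695.
Repeated squaring mod 1391: 1130^1 ≡ 1130, 1130^2 ≡ 1353, 1130^4 ≡ 53, 1130^8 ≡ 27, 1130^16 ≡ 729, 1130^32 ≡ 79, 1130^64 ≡ 677, 1130^128 ≡ 690, 1130^256 ≡ 378, 1130^512 ≡ 1002.
695 = 512 + 128 + 32 + 16 + 4 + 2 + 1, so 1130^695 ≡ 1002·690·79·729·53·1353·1130 ≡ 623 (mod 1391).
x_0 = 1130^695 mod 1391 = 623.
x_0 ∉ {1, 1390} and s = 1, so 1130 is a Miller–Rabin witness and 1391 is composite.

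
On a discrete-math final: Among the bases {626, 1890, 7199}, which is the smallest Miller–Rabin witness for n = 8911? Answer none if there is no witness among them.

626

n − 1 = 8910 = 2^1 · 4455, so s = 1 and d = 4455.
Base 626: x_0 = 626^4455 mod 8911 = 8644. x_0 ∉ {1, 8910} and s = 1, so 626 is a Miller–Rabin witness and 8911 is composite.
Base 1890: x_0 = 1890^4455 mod 8911 = 1274. x_0 ∉ {1, 8910} and s = 1, so 1890 is a Miller–Rabin witness and 8911 is composite.
Base 7199: x_0 = 7199^4455 mod 8911 = 2813. x_0 ∉ {1, 8910} and s = 1, so 7199 is a Miller–Rabin witness and 8911 is composite.
The smallest witness among the given bases is 626.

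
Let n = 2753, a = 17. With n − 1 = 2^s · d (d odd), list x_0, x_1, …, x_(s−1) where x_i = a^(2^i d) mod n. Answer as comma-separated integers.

1386, 2155, 2467, 1959, 2752, 1

n − 1 = 2752 = 2^6 · 43, so s = 6 and d = 43.
x_0 = 17^43 mod 2753 = 1386.
x_1 = 1386^2 mod 2753 = 2155.
x_2 = 2155^2 mod 2753 = 2467.
x_3 = 2467^2 mod 2753 = 1959.
x_4 = 1959^2 mod 2753 = 2752.
x_5 = 2752^2 mod 2753 = 1.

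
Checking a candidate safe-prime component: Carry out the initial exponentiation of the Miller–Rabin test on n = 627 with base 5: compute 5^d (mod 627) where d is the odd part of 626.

92

n − 1 = 626 = 2^1 · 313, so s = 1 and d = 313.
Repeated squaring mod 627: 5^1 ≡ 5, 5^2 ≡ 25, 5^4 ≡ 625, 5^8 ≡ 4, 5^16 ≡ 16, 5^32 ≡ 256, 5^64 ≡ 328, 5^128 ≡ 367, 5^256 ≡ 511.
313 = 256 + 32 + 16 + 8 + 1, so 5^313 ≡ 511·256·16·4·5 ≡ 92 (mod 627).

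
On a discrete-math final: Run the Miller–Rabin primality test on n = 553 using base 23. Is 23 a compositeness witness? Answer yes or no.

no

n − 1 = 552 = 2^3 · 69, so s = 3 and d = 69.
x_0 = 23^69 mod 553 = 1.
x_0 = 1, so 23 is not a witness.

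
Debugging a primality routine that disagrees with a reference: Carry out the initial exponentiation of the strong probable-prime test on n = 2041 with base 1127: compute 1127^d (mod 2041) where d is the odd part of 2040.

n − 1 = 2040 = 2^3 · 255, so s = 3 and d = 255.
Repeated squaring mod 2041: 1127^1 ≡ 1127, 1127^2 ≡ 627, 1127^4 ≡ 1257, 1127^8 ≡ 315, 1127^16 ≡ 1257, 1127^32 ≡ 315, 1127^64 ≡ 1257, 1127^128 ≡ 315.
255 = 128 + 64 + 32 + 16 + 8 + 4 + 2 + 1, so 1127^255 ≡ 315·1257·315·1257·315·1257·627·1127 ≡ 443 (mod 2041).

443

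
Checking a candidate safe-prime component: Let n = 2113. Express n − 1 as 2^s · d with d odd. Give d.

Halving: 2112 → 1056 → 528 → 264 → 132 → 66 → 33; 33 is odd.
So 2112 = 2^6 · 33.

33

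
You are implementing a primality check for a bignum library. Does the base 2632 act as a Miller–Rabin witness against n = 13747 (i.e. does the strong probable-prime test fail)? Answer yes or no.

yes

n − 1 = 13746 = 2^1 · 6873, so s = 1 and d = 6873.
x_0 = 2632^6873 mod 13747 = 10031.
x_0 ∉ {1, 13746} and s = 1, so 2632 is a Miller–Rabin witness and 13747 is composite.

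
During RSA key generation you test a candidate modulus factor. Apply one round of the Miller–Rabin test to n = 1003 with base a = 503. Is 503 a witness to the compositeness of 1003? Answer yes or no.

yes

n − 1 = 1002 = 2^1 · 501, so s = 1 and d = 501.
x_0 = 503^501 mod 1003 = 23.
x_0 ∉ {1, 1002} and s = 1, so 503 is a Miller–Rabin witness and 1003 is composite.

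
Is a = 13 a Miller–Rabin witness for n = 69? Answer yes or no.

n − 1 = 68 = 2^2 · 17, so s = 2 and d = 17.
x_0 = 13^17 mod 69 = 52.
x_0 is neither 1 nor 68, so continue squaring.
x_1 = 52^2 mod 69 = 13.
Reached i = s−1 = 1 without hitting −1: 13 is a Miller–Rabin witness and 69 is composite.

yes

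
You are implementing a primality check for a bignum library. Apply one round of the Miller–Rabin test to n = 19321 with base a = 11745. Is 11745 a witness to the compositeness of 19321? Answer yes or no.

n − 1 = 19320 = 2^3 · 2415, so s = 3 and d = 2415.
x_0 = 11745^2415 mod 19321 = 1.
x_0 = 1, so 11745 is not a witness.

no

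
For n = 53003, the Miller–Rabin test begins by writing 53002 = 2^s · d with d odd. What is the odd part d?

26501

Halving: 53002 → 26501; 26501 is odd.
So 53002 = 2^1 · 26501.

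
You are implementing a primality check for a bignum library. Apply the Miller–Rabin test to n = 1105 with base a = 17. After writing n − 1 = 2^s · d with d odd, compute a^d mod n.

n − 1 = 1104 = 2^4 · 69, so s = 4 and d = 69.
17^69 mod 1105 = 272.

272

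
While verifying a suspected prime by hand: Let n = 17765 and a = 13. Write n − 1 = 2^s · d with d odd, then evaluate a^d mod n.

n − 1 = 17764 = 2^2 · 4441, so s = 2 and d = 4441.
13^4441 mod 17765 = 9363.

9363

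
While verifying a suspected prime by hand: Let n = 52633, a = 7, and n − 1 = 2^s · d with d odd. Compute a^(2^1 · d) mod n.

41510

n − 1 = 52632 = 2^3 · 6579, so s = 3 and d = 6579.
x_0 = 7^6579 mod 52633 = 17717.
x_1 = 17717^2 mod 52633 = 41510.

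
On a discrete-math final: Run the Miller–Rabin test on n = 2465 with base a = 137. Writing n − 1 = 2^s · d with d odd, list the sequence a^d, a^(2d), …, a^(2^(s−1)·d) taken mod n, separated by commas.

n − 1 = 2464 = 2^5 · 77, so s = 5 and d = 77.
x_0 = 137^77 mod 2465 = 307.
x_1 = 307^2 mod 2465 = 579.
x_2 = 579^2 mod 2465 = 1.
x_3 = 1^2 mod 2465 = 1.
x_4 = 1^2 mod 2465 = 1.

307, 579, 1, 1, 1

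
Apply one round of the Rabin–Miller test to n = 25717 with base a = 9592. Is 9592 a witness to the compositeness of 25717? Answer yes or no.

n − 1 = 25716 = 2^2 · 6429, so s = 2 and d = 6429.
Repeated squaring mod 25717: 9592^1 ≡ 9592, 9592^2 ≡ 16755, 9592^4 ≡ 3253, 9592^8 ≡ 12322, 9592^16 ≡ 24233, 9592^32 ≡ 16311, 9592^64 ≡ 6356, 9592^128 ≡ 23046, 9592^256 ≡ 10632, 9592^512 ≡ 13209, 9592^1024 ≡ 13553, 9592^2048 ≡ 12995, 9592^4096 ≡ 12203.
6429 = 4096 + 2048 + 256 + 16 + 8 + 4 + 1, so 9592^6429 ≡ 12203·12995·10632·24233·12322·3253·9592 ≡ 1 (mod 25717).
x_0 = 9592^6429 mod 25717 = 1.
x_0 = 1, so 9592 is not a witness.

no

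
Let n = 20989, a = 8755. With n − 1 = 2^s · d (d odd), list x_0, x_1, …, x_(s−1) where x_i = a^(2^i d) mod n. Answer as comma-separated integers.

7220, 12713

n − 1 = 20988 = 2^2 · 5247, so s = 2 and d = 5247.
x_0 = 8755^5247 mod 20989 = 7220.
x_1 = 7220^2 mod 20989 = 12713.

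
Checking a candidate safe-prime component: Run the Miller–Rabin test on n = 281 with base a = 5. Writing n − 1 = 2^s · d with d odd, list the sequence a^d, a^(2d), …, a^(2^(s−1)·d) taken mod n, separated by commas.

n − 1 = 280 = 2^3 · 35, so s = 3 and d = 35.
x_0 = 5^35 mod 281 = 228.
x_1 = 228^2 mod 281 = 280.
x_2 = 280^2 mod 281 = 1.

228, 280, 1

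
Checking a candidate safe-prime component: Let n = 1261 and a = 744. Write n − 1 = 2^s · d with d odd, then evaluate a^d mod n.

79

n − 1 = 1260 = 2^2 · 315, so s = 2 and d = 315.
Repeated squaring mod 1261: 744^1 ≡ 744, 744^2 ≡ 1218, 744^4 ≡ 588, 744^8 ≡ 230, 744^16 ≡ 1199, 744^32 ≡ 61, 744^64 ≡ 1199, 744^128 ≡ 61, 744^256 ≡ 1199.
315 = 256 + 32 + 16 + 8 + 2 + 1, so 744^315 ≡ 1199·61·1199·230·1218·744 ≡ 79 (mod 1261).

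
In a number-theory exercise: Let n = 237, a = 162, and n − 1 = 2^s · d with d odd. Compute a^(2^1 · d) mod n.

n − 1 = 236 = 2^2 · 59, so s = 2 and d = 59.
x_0 = 162^59 mod 237 = 81.
x_1 = 81^2 mod 237 = 162.

162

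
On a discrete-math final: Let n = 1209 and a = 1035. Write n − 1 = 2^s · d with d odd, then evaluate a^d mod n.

291

n − 1 = 1208 = 2^3 · 151, so s = 3 and d = 151.
Repeated squaring mod 1209: 1035^1 ≡ 1035, 1035^2 ≡ 51, 1035^4 ≡ 183, 1035^8 ≡ 846, 1035^16 ≡ 1197, 1035^32 ≡ 144, 1035^64 ≡ 183, 1035^128 ≡ 846.
151 = 128 + 16 + 4 + 2 + 1, so 1035^151 ≡ 846·1197·183·51·1035 ≡ 291 (mod 1209).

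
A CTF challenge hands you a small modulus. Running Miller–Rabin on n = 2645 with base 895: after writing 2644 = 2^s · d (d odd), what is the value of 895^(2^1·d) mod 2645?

n − 1 = 2644 = 2^2 · 661, so s = 2 and d = 661.
Repeated squaring mod 2645: 895^1 ≡ 895, 895^2 ≡ 2235, 895^4 ≡ 1465, 895^8 ≡ 1130, 895^16 ≡ 2010, 895^32 ≡ 1185, 895^64 ≡ 2375, 895^128 ≡ 1485, 895^256 ≡ 1940, 895^512 ≡ 2410.
661 = 512 + 128 + 16 + 4 + 1, so 895^661 ≡ 2410·1485·2010·1465·895 ≡ 780 (mod 2645).
x_0 = 780.
x_1 = 780^2 mod 2645 = 50.

50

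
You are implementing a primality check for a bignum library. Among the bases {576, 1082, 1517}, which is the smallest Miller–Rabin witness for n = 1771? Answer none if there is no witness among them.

none

n − 1 = 1770 = 2^1 · 885, so s = 1 and d = 885.
Base 576: x_0 = 576^885 mod 1771 = 1. x_0 = 1, so 576 is not a witness.
Base 1082: x_0 = 1082^885 mod 1771 = 1. x_0 = 1, so 1082 is not a witness.
Base 1517: x_0 = 1517^885 mod 1771 = 1770. x_0 = 1770 ≡ −1, so 1517 is not a witness.
No listed base is a witness for 1771.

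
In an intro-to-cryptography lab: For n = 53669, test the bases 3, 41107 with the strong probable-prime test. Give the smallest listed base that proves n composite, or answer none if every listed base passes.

3

n − 1 = 53668 = 2^2 · 13417, so s = 2 and d = 13417.
Base 3: x_0 = 3^13417 mod 53669 = 30138. x_0 is neither 1 nor 53668, so continue squaring. x_1 = 30138^2 mod 53669 = 4888. Reached i = s−1 = 1 without hitting −1: 3 is a Miller–Rabin witness and 53669 is composite.
Base 41107: x_0 = 41107^13417 mod 53669 = 38489. x_0 is neither 1 nor 53668, so continue squaring. x_1 = 38489^2 mod 53669 = 31383. Reached i = s−1 = 1 without hitting −1: 41107 is a Miller–Rabin witness and 53669 is composite.
The smallest witness among the given bases is 3.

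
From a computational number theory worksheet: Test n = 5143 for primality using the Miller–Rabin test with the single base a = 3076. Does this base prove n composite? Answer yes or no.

yes

n − 1 = 5142 = 2^1 · 2571, so s = 1 and d = 2571.
Repeated squaring mod 5143: 3076^1 ≡ 3076, 3076^2 ≡ 3799, 3076^4 ≡ 1143, 3076^8 ≡ 127, 3076^16 ≡ 700, 3076^32 ≡ 1415, 3076^64 ≡ 1598, 3076^128 ≡ 2676, 3076^256 ≡ 1920, 3076^512 ≡ 4012, 3076^1024 ≡ 3697, 3076^2048 ≡ 2858.
2571 = 2048 + 512 + 8 + 2 + 1, so 3076^2571 ≡ 2858·4012·127·3799·3076 ≡ 4913 (mod 5143).
x_0 = 3076^2571 mod 5143 = 4913.
x_0 ∉ {1, 5142} and s = 1, so 3076 is a Miller–Rabin witness and 5143 is composite.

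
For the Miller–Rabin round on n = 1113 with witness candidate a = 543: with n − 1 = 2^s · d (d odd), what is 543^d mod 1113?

n − 1 = 1112 = 2^3 · 139, so s = 3 and d = 139.
Repeated squaring mod 1113: 543^1 ≡ 543, 543^2 ≡ 1017, 543^4 ≡ 312, 543^8 ≡ 513, 543^16 ≡ 501, 543^32 ≡ 576, 543^64 ≡ 102, 543^128 ≡ 387.
139 = 128 + 8 + 2 + 1, so 543^139 ≡ 387·513·1017·543 ≡ 627 (mod 1113).

627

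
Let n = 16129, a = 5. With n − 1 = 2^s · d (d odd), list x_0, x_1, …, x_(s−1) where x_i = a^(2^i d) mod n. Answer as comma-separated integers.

9016, 14225, 12320, 8510, 890, 1779, 3557, 7113

n − 1 = 16128 = 2^8 · 63, so s = 8 and d = 63.
x_0 = 5^63 mod 16129 = 9016.
x_1 = 9016^2 mod 16129 = 14225.
x_2 = 14225^2 mod 16129 = 12320.
x_3 = 12320^2 mod 16129 = 8510.
x_4 = 8510^2 mod 16129 = 890.
x_5 = 890^2 mod 16129 = 1779.
x_6 = 1779^2 mod 16129 = 3557.
x_7 = 3557^2 mod 16129 = 7113.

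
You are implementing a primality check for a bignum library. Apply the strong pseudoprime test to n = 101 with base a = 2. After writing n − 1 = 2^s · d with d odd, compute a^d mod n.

10

n − 1 = 100 = 2^2 · 25, so s = 2 and d = 25.
2^25 mod 101 = 10.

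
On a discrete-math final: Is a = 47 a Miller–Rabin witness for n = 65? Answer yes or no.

n − 1 = 64 = 2^6 · 1, so s = 6 and d = 1.
x_0 = 47^1 mod 65 = 47.
x_0 is neither 1 nor 64, so continue squaring.
x_1 = 47^2 mod 65 = 64.
x_1 ≡ −1, so 47 is not a witness.

no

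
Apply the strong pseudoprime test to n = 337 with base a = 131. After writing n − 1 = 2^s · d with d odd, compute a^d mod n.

148

n − 1 = 336 = 2^4 · 21, so s = 4 and d = 21.
Repeated squaring mod 337: 131^1 ≡ 131, 131^2 ≡ 311, 131^4 ≡ 2, 131^8 ≡ 4, 131^16 ≡ 16.
21 = 16 + 4 + 1, so 131^21 ≡ 16·2·131 ≡ 148 (mod 337).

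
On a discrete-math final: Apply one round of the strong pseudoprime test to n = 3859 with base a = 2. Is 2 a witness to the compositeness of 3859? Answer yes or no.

yes

n − 1 = 3858 = 2^1 · 1929, so s = 1 and d = 1929.
By repeated squaring, 2^1929 ≡ 1787 (mod 3859).
x_0 = 2^1929 mod 3859 = 1787.
x_0 ∉ {1, 3858} and s = 1, so 2 is a Miller–Rabin witness and 3859 is composite.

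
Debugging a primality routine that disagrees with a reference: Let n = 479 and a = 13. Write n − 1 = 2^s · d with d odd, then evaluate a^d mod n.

478

n − 1 = 478 = 2^1 · 239, so s = 1 and d = 239.
Repeated squaring mod 479: 13^1 ≡ 13, 13^2 ≡ 169, 13^4 ≡ 300, 13^8 ≡ 427, 13^16 ≡ 309, 13^32 ≡ 160, 13^64 ≡ 213, 13^128 ≡ 343.
239 = 128 + 64 + 32 + 8 + 4 + 2 + 1, so 13^239 ≡ 343·213·160·427·300·169·13 ≡ 478 (mod 479).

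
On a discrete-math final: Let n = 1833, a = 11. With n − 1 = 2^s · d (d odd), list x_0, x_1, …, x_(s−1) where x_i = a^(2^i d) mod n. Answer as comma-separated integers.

1064, 1135, 1459

n − 1 = 1832 = 2^3 · 229, so s = 3 and d = 229.
x_0 = 11^229 mod 1833 = 1064.
x_1 = 1064^2 mod 1833 = 1135.
x_2 = 1135^2 mod 1833 = 1459.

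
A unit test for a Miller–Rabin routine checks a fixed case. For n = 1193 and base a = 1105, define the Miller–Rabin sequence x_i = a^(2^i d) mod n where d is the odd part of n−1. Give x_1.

n − 1 = 1192 = 2^3 · 149, so s = 3 and d = 149.
By repeated squaring, 1105^149 ≡ 1192 (mod 1193).
x_0 = 1192.
x_1 = 1192^2 mod 1193 = 1.

1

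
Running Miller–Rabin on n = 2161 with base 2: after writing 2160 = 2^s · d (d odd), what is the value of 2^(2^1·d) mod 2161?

147

n − 1 = 2160 = 2^4 · 135, so s = 4 and d = 135.
Repeated squaring mod 2161: 2^1 ≡ 2, 2^2 ≡ 4, 2^4 ≡ 16, 2^8 ≡ 256, 2^16 ≡ 706, 2^32 ≡ 1406, 2^64 ≡ 1682, 2^128 ≡ 375.
135 = 128 + 4 + 2 + 1, so 2^135 ≡ 375·16·4·2 ≡ 458 (mod 2161).
x_0 = 458.
x_1 = 458^2 mod 2161 = 147.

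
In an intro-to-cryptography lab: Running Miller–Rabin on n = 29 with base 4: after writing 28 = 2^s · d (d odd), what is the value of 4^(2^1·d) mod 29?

n − 1 = 28 = 2^2 · 7, so s = 2 and d = 7.
Repeated squaring mod 29: 4^1 ≡ 4, 4^2 ≡ 16, 4^4 ≡ 24.
7 = 4 + 2 + 1, so 4^7 ≡ 24·16·4 ≡ 28 (mod 29).
x_0 = 28.
x_1 = 28^2 mod 29 = 1.

1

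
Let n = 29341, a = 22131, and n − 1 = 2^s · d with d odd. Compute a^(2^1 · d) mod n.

n − 1 = 29340 = 2^2 · 7335, so s = 2 and d = 7335.
x_0 = 22131^7335 mod 29341 = 15127.
x_1 = 15127^2 mod 29341 = 25011.

25011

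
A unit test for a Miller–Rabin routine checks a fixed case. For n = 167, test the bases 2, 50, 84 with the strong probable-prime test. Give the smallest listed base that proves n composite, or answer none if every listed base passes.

n − 1 = 166 = 2^1 · 83, so s = 1 and d = 83.
Base 2: x_0 = 2^83 mod 167 = 1. x_0 = 1, so 2 is not a witness.
Base 50: x_0 = 50^83 mod 167 = 1. x_0 = 1, so 50 is not a witness.
Base 84: x_0 = 84^83 mod 167 = 1. x_0 = 1, so 84 is not a witness.
No listed base is a witness for 167.

none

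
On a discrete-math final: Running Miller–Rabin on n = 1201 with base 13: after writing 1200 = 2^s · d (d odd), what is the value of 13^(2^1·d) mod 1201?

858

n − 1 = 1200 = 2^4 · 75, so s = 4 and d = 75.
x_0 = 13^75 mod 1201 = 358.
x_1 = 358^2 mod 1201 = 858.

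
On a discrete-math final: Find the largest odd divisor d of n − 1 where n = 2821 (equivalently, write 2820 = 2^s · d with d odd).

Halving: 2820 → 1410 → 705; 705 is odd.
So 2820 = 2^2 · 705.

705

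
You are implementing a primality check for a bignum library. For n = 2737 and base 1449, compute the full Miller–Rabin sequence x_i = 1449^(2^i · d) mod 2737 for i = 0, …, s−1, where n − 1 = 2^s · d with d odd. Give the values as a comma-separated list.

n − 1 = 2736 = 2^4 · 171, so s = 4 and d = 171.
x_0 = 1449^171 mod 2737 = 1288.
x_1 = 1288^2 mod 2737 = 322.
x_2 = 322^2 mod 2737 = 2415.
x_3 = 2415^2 mod 2737 = 2415.

1288, 322, 2415, 2415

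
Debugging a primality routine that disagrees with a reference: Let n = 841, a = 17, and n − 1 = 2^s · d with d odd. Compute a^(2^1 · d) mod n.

173

n − 1 = 840 = 2^3 · 105, so s = 3 and d = 105.
x_0 = 17^105 mod 841 = 162.
x_1 = 162^2 mod 841 = 173.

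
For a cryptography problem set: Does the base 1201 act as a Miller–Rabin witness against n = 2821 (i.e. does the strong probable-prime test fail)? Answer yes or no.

n − 1 = 2820 = 2^2 · 705, so s = 2 and d = 705.
Repeated squaring mod 2821: 1201^1 ≡ 1201, 1201^2 ≡ 870, 1201^4 ≡ 872, 1201^8 ≡ 1535, 1201^16 ≡ 690, 1201^32 ≡ 2172, 1201^64 ≡ 872, 1201^128 ≡ 1535, 1201^256 ≡ 690, 1201^512 ≡ 2172.
705 = 512 + 128 + 64 + 1, so 1201^705 ≡ 2172·1535·872·1201 ≡ 2696 (mod 2821).
x_0 = 1201^705 mod 2821 = 2696.
x_0 is neither 1 nor 2820, so continue squaring.
x_1 = 2696^2 mod 2821 = 1520.
Reached i = s−1 = 1 without hitting −1: 1201 is a Miller–Rabin witness and 2821 is composite.

yes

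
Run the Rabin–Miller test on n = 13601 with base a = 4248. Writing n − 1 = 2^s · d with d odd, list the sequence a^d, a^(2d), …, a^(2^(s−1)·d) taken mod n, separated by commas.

n − 1 = 13600 = 2^5 · 425, so s = 5 and d = 425.
x_0 = 4248^425 mod 13601 = 6544.
x_1 = 6544^2 mod 13601 = 7988.
x_2 = 7988^2 mod 13601 = 5853.
x_3 = 5853^2 mod 13601 = 10291.
x_4 = 10291^2 mod 13601 = 7295.

6544, 7988, 5853, 10291, 7295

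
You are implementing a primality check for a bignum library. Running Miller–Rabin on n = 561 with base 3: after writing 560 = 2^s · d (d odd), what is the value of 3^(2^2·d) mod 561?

n − 1 = 560 = 2^4 · 35, so s = 4 and d = 35.
x_0 = 3^35 mod 561 = 78.
x_1 = 78^2 mod 561 = 474.
x_2 = 474^2 mod 561 = 276.

276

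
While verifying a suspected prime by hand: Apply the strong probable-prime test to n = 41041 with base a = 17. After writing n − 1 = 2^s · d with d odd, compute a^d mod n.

n − 1 = 41040 = 2^4 · 2565, so s = 4 and d = 2565.
17^2565 mod 41041 = 33032.

33032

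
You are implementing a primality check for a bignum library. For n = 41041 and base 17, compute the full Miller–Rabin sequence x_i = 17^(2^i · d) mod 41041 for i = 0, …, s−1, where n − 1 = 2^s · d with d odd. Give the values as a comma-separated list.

n − 1 = 41040 = 2^4 · 2565, so s = 4 and d = 2565.
x_0 = 17^2565 mod 41041 = 33032.
x_1 = 33032^2 mod 41041 = 38039.
x_2 = 38039^2 mod 41041 = 24025.
x_3 = 24025^2 mod 41041 = 1.

33032, 38039, 24025, 1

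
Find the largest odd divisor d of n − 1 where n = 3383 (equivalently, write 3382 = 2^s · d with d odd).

1691

Halving: 3382 → 1691; 1691 is odd.
So 3382 = 2^1 · 1691.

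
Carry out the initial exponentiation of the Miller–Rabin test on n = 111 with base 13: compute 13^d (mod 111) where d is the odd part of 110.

61

n − 1 = 110 = 2^1 · 55, so s = 1 and d = 55.
13^55 mod 111 = 61.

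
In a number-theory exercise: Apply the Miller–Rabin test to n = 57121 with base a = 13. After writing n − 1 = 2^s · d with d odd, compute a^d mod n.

n − 1 = 57120 = 2^5 · 1785, so s = 5 and d = 1785.
13^1785 mod 57121 = 54491.

54491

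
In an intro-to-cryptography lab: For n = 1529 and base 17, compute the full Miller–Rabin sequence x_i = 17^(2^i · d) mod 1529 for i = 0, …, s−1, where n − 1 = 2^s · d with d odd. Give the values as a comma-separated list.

1381, 498, 306

n − 1 = 1528 = 2^3 · 191, so s = 3 and d = 191.
x_0 = 17^191 mod 1529 = 1381.
x_1 = 1381^2 mod 1529 = 498.
x_2 = 498^2 mod 1529 = 306.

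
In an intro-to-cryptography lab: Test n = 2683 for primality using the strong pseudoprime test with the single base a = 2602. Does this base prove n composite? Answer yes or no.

n − 1 = 2682 = 2^1 · 1341, so s = 1 and d = 1341.
x_0 = 2602^1341 mod 2683 = 2682.
x_0 = 2682 ≡ −1, so 2602 is not a witness.

no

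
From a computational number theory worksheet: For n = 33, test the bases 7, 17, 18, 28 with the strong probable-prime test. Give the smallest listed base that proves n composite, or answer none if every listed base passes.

n − 1 = 32 = 2^5 · 1, so s = 5 and d = 1.
Base 7: x_0 = 7^1 mod 33 = 7. x_0 is neither 1 nor 32, so continue squaring. x_1 = 7^2 mod 33 = 16. x_2 = 16^2 mod 33 = 25. x_3 = 25^2 mod 33 = 31. x_4 = 31^2 mod 33 = 4. Reached i = s−1 = 4 without hitting −1: 7 is a Miller–Rabin witness and 33 is composite.
Base 17: x_0 = 17^1 mod 33 = 17. x_0 is neither 1 nor 32, so continue squaring. x_1 = 17^2 mod 33 = 25. x_2 = 25^2 mod 33 = 31. x_3 = 31^2 mod 33 = 4. x_4 = 4^2 mod 33 = 16. Reached i = s−1 = 4 without hitting −1: 17 is a Miller–Rabin witness and 33 is composite.
Base 18: x_0 = 18^1 mod 33 = 18. x_0 is neither 1 nor 32, so continue squaring. x_1 = 18^2 mod 33 = 27. x_2 = 27^2 mod 33 = 3. x_3 = 3^2 mod 33 = 9. x_4 = 9^2 mod 33 = 15. Reached i = s−1 = 4 without hitting −1: 18 is a Miller–Rabin witness and 33 is composite.
Base 28: x_0 = 28^1 mod 33 = 28. x_0 is neither 1 nor 32, so continue squaring. x_1 = 28^2 mod 33 = 25. x_2 = 25^2 mod 33 = 31. x_3 = 31^2 mod 33 = 4. x_4 = 4^2 mod 33 = 16. Reached i = s−1 = 4 without hitting −1: 28 is a Miller–Rabin witness and 33 is composite.
The smallest witness among the given bases is 7.

7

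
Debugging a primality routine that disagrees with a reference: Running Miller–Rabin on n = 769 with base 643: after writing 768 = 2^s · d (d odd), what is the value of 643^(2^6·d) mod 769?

62

n − 1 = 768 = 2^8 · 3, so s = 8 and d = 3.
x_0 = 643^3 mod 769 = 562.
x_1 = 562^2 mod 769 = 554.
x_2 = 554^2 mod 769 = 85.
x_3 = 85^2 mod 769 = 304.
x_4 = 304^2 mod 769 = 136.
x_5 = 136^2 mod 769 = 40.
x_6 = 40^2 mod 769 = 62.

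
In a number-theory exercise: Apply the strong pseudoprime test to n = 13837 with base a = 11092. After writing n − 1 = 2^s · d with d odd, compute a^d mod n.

13532

n − 1 = 13836 = 2^2 · 3459, so s = 2 and d = 3459.
Repeated squaring mod 13837: 11092^1 ≡ 11092, 11092^2 ≡ 7697, 11092^4 ≡ 7612, 11092^8 ≡ 7025, 11092^16 ≡ 7883, 11092^32 ≡ 13559, 11092^64 ≡ 8099, 11092^128 ≡ 6421, 11092^256 ≡ 8818, 11092^512 ≡ 7021, 11092^1024 ≡ 7047, 11092^2048 ≡ 13053.
3459 = 2048 + 1024 + 256 + 128 + 2 + 1, so 11092^3459 ≡ 13053·7047·8818·6421·7697·11092 ≡ 13532 (mod 13837).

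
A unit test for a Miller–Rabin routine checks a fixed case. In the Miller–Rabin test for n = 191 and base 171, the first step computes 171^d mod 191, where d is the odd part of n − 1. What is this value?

n − 1 = 190 = 2^1 · 95, so s = 1 and d = 95.
171^95 mod 191 = 190.

190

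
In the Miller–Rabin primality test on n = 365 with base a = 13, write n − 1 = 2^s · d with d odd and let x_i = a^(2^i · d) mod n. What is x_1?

269

n − 1 = 364 = 2^2 · 91, so s = 2 and d = 91.
x_0 = 13^91 mod 365 = 87.
x_1 = 87^2 mod 365 = 269.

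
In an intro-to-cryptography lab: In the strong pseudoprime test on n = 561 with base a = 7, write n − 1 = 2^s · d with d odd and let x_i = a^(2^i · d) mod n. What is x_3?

n − 1 = 560 = 2^4 · 35, so s = 4 and d = 35.
x_0 = 7^35 mod 561 = 241.
x_1 = 241^2 mod 561 = 298.
x_2 = 298^2 mod 561 = 166.
x_3 = 166^2 mod 561 = 67.

67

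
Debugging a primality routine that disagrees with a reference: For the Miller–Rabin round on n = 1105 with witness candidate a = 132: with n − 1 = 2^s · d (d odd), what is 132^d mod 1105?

n − 1 = 1104 = 2^4 · 69, so s = 4 and d = 69.
132^69 mod 1105 = 642.

642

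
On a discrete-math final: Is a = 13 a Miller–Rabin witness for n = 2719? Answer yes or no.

no

n − 1 = 2718 = 2^1 · 1359, so s = 1 and d = 1359.
x_0 = 13^1359 mod 2719 = 2718.
x_0 = 2718 ≡ −1, so 13 is not a witness.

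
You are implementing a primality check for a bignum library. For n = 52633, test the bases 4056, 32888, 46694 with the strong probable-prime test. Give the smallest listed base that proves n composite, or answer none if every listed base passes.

32888

n − 1 = 52632 = 2^3 · 6579, so s = 3 and d = 6579.
Base 4056: x_0 = 4056^6579 mod 52633 = 52632. x_0 = 52632 ≡ −1, so 4056 is not a witness.
Base 32888: x_0 = 32888^6579 mod 52633 = 18642. x_0 is neither 1 nor 52632, so continue squaring. x_1 = 18642^2 mod 52633 = 41098. x_2 = 41098^2 mod 52633 = 1. x_2 = 1 but x_1 ≠ ±1, a nontrivial square root of 1 — 32888 is a witness and 52633 is composite.
Base 46694: x_0 = 46694^6579 mod 52633 = 15758. x_0 is neither 1 nor 52632, so continue squaring. x_1 = 15758^2 mod 52633 = 44703. x_2 = 44703^2 mod 52633 = 41098. Reached i = s−1 = 2 without hitting −1: 46694 is a Miller–Rabin witness and 52633 is composite.
The smallest witness among the given bases is 32888.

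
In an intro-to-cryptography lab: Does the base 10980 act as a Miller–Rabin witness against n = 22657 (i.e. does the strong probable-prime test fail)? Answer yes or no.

no

n − 1 = 22656 = 2^7 · 177, so s = 7 and d = 177.
Repeated squaring mod 22657: 10980^1 ≡ 10980, 10980^2 ≡ 2503, 10980^4 ≡ 11677, 10980^8 ≡ 2503, 10980^16 ≡ 11677, 10980^32 ≡ 2503, 10980^64 ≡ 11677, 10980^128 ≡ 2503.
177 = 128 + 32 + 16 + 1, so 10980^177 ≡ 2503·2503·11677·10980 ≡ 22656 (mod 22657).
x_0 = 10980^177 mod 22657 = 22656.
x_0 = 22656 ≡ −1, so 10980 is not a witness.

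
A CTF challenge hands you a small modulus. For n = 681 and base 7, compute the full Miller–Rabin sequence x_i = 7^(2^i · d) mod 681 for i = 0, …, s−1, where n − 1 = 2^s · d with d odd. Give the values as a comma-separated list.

n − 1 = 680 = 2^3 · 85, so s = 3 and d = 85.
x_0 = 7^85 mod 681 = 382.
x_1 = 382^2 mod 681 = 190.
x_2 = 190^2 mod 681 = 7.

382, 190, 7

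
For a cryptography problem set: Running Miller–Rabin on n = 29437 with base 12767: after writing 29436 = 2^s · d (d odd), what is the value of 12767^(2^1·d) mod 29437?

n − 1 = 29436 = 2^2 · 7359, so s = 2 and d = 7359.
x_0 = 12767^7359 mod 29437 = 10501.
x_1 = 10501^2 mod 29437 = 29436.

29436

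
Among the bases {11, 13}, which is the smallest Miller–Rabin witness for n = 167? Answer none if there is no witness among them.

none

n − 1 = 166 = 2^1 · 83, so s = 1 and d = 83.
Base 11: x_0 = 11^83 mod 167 = 1. x_0 = 1, so 11 is not a witness.
Base 13: x_0 = 13^83 mod 167 = 166. x_0 = 166 ≡ −1, so 13 is not a witness.
No listed base is a witness for 167.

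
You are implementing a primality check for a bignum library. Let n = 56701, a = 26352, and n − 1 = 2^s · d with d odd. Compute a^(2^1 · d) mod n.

n − 1 = 56700 = 2^2 · 14175, so s = 2 and d = 14175.
x_0 = 26352^14175 mod 56701 = 753.
x_1 = 753^2 mod 56701 = 56700.

56700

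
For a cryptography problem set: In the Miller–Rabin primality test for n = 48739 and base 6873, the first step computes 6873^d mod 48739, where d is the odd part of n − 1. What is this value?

28429

n − 1 = 48738 = 2^1 · 24369, so s = 1 and d = 24369.
Repeated squaring mod 48739: 6873^1 ≡ 6873, 6873^2 ≡ 10038, 6873^4 ≡ 17931, 6873^8 ≡ 38317, 6873^16 ≡ 27592, 6873^32 ≡ 15284, 6873^64 ≡ 43368, 6873^128 ≡ 42892, 6873^256 ≡ 21370, 6873^512 ≡ 41209, 6873^1024 ≡ 17443, 6873^2048 ≡ 29411, 6873^4096 ≡ 35888, 6873^8192 ≡ 20469, 6873^16384 ≡ 19517.
24369 = 16384 + 4096 + 2048 + 1024 + 512 + 256 + 32 + 16 + 1, so 6873^24369 ≡ 19517·35888·29411·17443·41209·21370·15284·27592·6873 ≡ 28429 (mod 48739).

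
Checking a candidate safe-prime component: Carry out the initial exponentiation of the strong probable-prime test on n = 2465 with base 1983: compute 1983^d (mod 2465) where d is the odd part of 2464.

568

n − 1 = 2464 = 2^5 · 77, so s = 5 and d = 77.
1983^77 mod 2465 = 568.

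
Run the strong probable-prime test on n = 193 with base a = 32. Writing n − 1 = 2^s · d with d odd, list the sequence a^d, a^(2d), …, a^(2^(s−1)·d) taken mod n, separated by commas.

n − 1 = 192 = 2^6 · 3, so s = 6 and d = 3.
x_0 = 32^3 mod 193 = 151.
x_1 = 151^2 mod 193 = 27.
x_2 = 27^2 mod 193 = 150.
x_3 = 150^2 mod 193 = 112.
x_4 = 112^2 mod 193 = 192.
x_5 = 192^2 mod 193 = 1.

151, 27, 150, 112, 192, 1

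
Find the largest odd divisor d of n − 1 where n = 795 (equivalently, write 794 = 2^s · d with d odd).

397

Halving: 794 → 397; 397 is odd.
So 794 = 2^1 · 397.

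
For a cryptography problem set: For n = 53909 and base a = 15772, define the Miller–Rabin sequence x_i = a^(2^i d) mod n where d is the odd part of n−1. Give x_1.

n − 1 = 53908 = 2^2 · 13477, so s = 2 and d = 13477.
x_0 = 15772^13477 mod 53909 = 50626.
x_1 = 50626^2 mod 53909 = 50198.

50198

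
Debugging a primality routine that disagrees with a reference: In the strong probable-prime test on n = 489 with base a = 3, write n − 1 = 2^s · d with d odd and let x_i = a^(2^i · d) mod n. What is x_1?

n − 1 = 488 = 2^3 · 61, so s = 3 and d = 61.
x_0 = 3^61 mod 489 = 195.
x_1 = 195^2 mod 489 = 372.

372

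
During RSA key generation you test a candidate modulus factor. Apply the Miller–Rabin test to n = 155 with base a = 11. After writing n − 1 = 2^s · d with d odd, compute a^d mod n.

n − 1 = 154 = 2^1 · 77, so s = 1 and d = 77.
11^77 mod 155 = 96.

96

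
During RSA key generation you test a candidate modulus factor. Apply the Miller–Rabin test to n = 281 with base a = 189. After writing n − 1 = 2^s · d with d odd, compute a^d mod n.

60

n − 1 = 280 = 2^3 · 35, so s = 3 and d = 35.
189^35 mod 281 = 60.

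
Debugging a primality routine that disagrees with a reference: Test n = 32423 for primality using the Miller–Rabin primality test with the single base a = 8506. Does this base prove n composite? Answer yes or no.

no

n − 1 = 32422 = 2^1 · 16211, so s = 1 and d = 16211.
Repeated squaring mod 32423: 8506^1 ≡ 8506, 8506^2 ≡ 16323, 8506^4 ≡ 20538, 8506^8 ≡ 18637, 8506^16 ≡ 22593, 8506^32 ≡ 8360, 8506^64 ≡ 18035, 8506^128 ≡ 26112, 8506^256 ≡ 13277, 8506^512 ≡ 27301, 8506^1024 ≡ 4677, 8506^2048 ≡ 21227, 8506^4096 ≡ 3098, 8506^8192 ≡ 396.
16211 = 8192 + 4096 + 2048 + 1024 + 512 + 256 + 64 + 16 + 2 + 1, so 8506^16211 ≡ 396·3098·21227·4677·27301·13277·18035·22593·16323·8506 ≡ 32422 (mod 32423).
x_0 = 8506^16211 mod 32423 = 32422.
x_0 = 32422 ≡ −1, so 8506 is not a witness.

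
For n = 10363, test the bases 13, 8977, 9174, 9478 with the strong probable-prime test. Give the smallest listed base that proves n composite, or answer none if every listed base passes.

13

n − 1 = 10362 = 2^1 · 5181, so s = 1 and d = 5181.
Base 13: x_0 = 13^5181 mod 10363 = 7173. x_0 ∉ {1, 10362} and s = 1, so 13 is a Miller–Rabin witness and 10363 is composite.
Base 8977: x_0 = 8977^5181 mod 10363 = 5961. x_0 ∉ {1, 10362} and s = 1, so 8977 is a Miller–Rabin witness and 10363 is composite.
Base 9174: x_0 = 9174^5181 mod 10363 = 6024. x_0 ∉ {1, 10362} and s = 1, so 9174 is a Miller–Rabin witness and 10363 is composite.
Base 9478: x_0 = 9478^5181 mod 10363 = 7633. x_0 ∉ {1, 10362} and s = 1, so 9478 is a Miller–Rabin witness and 10363 is composite.
The smallest witness among the given bases is 13.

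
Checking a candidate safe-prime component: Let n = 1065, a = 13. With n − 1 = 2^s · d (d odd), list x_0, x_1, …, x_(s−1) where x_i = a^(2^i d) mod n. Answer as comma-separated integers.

298, 409, 76

n − 1 = 1064 = 2^3 · 133, so s = 3 and d = 133.
x_0 = 13^133 mod 1065 = 298.
x_1 = 298^2 mod 1065 = 409.
x_2 = 409^2 mod 1065 = 76.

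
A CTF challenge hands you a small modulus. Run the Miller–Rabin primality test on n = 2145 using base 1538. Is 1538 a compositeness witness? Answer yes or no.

n − 1 = 2144 = 2^5 · 67, so s = 5 and d = 67.
x_0 = 1538^67 mod 2145 = 1577.
x_0 is neither 1 nor 2144, so continue squaring.
x_1 = 1577^2 mod 2145 = 874.
x_2 = 874^2 mod 2145 = 256.
x_3 = 256^2 mod 2145 = 1186.
x_4 = 1186^2 mod 2145 = 1621.
Reached i = s−1 = 4 without hitting −1: 1538 is a Miller–Rabin witness and 2145 is composite.

yes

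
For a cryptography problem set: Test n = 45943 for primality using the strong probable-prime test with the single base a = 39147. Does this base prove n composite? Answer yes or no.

n − 1 = 45942 = 2^1 · 22971, so s = 1 and d = 22971.
x_0 = 39147^22971 mod 45943 = 45942.
x_0 = 45942 ≡ −1, so 39147 is not a witness.

no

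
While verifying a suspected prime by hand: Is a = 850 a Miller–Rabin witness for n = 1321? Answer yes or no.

no

n − 1 = 1320 = 2^3 · 165, so s = 3 and d = 165.
x_0 = 850^165 mod 1321 = 371.
x_0 is neither 1 nor 1320, so continue squaring.
x_1 = 371^2 mod 1321 = 257.
x_2 = 257^2 mod 1321 = 1320.
x_2 ≡ −1, so 850 is not a witness.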